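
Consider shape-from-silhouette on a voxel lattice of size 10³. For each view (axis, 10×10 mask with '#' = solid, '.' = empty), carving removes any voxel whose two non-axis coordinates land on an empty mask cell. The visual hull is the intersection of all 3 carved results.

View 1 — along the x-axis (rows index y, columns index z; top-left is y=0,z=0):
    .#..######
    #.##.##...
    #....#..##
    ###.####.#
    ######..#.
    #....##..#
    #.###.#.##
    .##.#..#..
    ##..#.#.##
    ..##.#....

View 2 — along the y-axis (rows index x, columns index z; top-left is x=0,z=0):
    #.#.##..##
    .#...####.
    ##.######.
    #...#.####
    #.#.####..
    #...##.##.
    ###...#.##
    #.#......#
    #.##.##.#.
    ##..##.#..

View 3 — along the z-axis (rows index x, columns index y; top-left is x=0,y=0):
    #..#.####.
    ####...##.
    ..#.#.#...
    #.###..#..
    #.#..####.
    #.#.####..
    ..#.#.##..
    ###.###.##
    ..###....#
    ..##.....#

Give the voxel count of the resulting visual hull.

start: 10×10×10 = 1000 voxels
[1] x-view keeps 55 columns → grid now 550
[2] y-view keeps 56 columns → grid now 319
[3] z-view keeps 51 columns → grid now 162

voxel count = 162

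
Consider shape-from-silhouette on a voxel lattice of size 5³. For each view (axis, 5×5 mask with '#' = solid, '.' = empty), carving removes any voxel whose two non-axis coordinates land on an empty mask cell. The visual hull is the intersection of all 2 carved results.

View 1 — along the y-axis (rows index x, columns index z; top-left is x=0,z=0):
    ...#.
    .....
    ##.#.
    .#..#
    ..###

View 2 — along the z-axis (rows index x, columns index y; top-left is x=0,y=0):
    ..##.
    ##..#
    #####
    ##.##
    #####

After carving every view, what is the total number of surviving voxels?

start: 5×5×5 = 125 voxels
[1] y-view keeps 9 columns → grid now 45
[2] z-view keeps 19 columns → grid now 40

remaining voxels: 40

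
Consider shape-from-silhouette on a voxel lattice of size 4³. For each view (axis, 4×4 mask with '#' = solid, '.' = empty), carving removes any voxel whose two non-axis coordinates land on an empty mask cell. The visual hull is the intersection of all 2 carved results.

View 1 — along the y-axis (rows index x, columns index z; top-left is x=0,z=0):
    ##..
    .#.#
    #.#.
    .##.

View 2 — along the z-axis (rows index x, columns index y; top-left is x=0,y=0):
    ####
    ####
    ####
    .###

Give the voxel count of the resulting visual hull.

voxel count = 30

before carving: 64 voxels (4×4×4)
  1. axis=1 (XZ plane), |mask|=8  ⇒  voxels=32
  2. axis=2 (XY plane), |mask|=15  ⇒  voxels=30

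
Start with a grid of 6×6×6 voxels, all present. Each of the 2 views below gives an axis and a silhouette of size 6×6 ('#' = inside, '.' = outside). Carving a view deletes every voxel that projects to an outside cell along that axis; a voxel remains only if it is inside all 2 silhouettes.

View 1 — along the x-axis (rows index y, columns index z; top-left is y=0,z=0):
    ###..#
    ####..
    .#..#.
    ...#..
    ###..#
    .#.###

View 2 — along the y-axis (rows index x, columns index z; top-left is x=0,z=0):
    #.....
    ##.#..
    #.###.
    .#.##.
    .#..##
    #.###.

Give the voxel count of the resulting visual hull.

initial block: 6^3 = 216
after view 1 [x-axis, 19 of 36 cells solid] → remaining = 114
after view 2 [y-axis, 18 of 36 cells solid] → remaining = 56

|visual hull| = 56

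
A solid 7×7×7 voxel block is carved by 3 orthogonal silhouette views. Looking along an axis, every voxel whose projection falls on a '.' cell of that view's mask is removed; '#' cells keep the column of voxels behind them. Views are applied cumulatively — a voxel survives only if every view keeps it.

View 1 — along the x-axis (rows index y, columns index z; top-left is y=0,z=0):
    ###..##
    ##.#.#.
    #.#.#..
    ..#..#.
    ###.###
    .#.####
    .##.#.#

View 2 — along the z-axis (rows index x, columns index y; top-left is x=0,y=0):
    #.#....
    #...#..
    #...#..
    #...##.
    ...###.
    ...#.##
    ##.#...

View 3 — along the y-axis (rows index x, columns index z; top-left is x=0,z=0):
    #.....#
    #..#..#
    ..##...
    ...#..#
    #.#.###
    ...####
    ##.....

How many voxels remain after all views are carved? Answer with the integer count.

|visual hull| = 34

start: 7×7×7 = 343 voxels
  1. axis=0 (YZ plane), |mask|=29  ⇒  voxels=203
  2. axis=2 (XY plane), |mask|=18  ⇒  voxels=81
  3. axis=1 (XZ plane), |mask|=20  ⇒  voxels=34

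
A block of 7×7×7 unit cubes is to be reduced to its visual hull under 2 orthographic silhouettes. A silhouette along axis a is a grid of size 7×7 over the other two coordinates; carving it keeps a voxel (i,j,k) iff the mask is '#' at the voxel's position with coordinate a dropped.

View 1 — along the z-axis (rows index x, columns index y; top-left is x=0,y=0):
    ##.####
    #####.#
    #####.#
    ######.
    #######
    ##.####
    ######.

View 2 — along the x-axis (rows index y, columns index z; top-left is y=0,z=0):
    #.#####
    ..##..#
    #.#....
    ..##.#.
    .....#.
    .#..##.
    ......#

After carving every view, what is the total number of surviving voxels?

voxel count = 121

initial block: 7^3 = 343
after view 1 [z-axis, 43 of 49 cells solid] → remaining = 301
after view 2 [x-axis, 19 of 49 cells solid] → remaining = 121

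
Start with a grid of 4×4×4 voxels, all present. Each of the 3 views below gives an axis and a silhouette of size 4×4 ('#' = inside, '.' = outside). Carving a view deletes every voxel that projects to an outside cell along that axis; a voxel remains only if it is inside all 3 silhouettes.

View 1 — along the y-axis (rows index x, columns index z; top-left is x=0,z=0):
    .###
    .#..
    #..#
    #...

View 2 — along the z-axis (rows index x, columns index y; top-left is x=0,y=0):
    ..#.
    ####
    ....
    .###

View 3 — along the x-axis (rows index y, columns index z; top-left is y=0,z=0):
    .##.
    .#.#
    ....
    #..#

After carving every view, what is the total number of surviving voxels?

full grid |V| = 64
step 1: project along y, AND mask (7/16) → |grid| = 28
step 2: project along z, AND mask (8/16) → |grid| = 10
step 3: project along x, AND mask (6/16) → |grid| = 3

remaining voxels: 3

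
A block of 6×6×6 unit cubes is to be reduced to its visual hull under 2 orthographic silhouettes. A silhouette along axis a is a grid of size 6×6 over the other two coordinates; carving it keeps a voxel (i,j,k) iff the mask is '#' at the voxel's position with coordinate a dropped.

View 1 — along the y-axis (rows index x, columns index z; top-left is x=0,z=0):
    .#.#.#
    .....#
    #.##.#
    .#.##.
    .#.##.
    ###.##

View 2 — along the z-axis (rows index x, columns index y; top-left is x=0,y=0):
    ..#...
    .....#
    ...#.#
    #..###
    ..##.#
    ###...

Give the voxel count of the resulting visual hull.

48 voxels

start: 6×6×6 = 216 voxels
step 1: project along y, AND mask (19/36) → |grid| = 114
step 2: project along z, AND mask (14/36) → |grid| = 48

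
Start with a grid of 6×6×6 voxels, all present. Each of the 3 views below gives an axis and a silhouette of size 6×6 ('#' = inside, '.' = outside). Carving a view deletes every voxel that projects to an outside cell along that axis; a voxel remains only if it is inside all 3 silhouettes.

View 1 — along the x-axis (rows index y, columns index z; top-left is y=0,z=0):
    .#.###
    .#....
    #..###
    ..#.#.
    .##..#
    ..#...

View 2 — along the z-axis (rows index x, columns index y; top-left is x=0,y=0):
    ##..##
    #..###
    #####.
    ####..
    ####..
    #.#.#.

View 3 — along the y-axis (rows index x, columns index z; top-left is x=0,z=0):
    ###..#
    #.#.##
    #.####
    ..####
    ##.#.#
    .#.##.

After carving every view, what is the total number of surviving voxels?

before carving: 216 voxels (6×6×6)
step 1: project along x, AND mask (15/36) → |grid| = 90
step 2: project along z, AND mask (24/36) → |grid| = 66
step 3: project along y, AND mask (24/36) → |grid| = 46

|visual hull| = 46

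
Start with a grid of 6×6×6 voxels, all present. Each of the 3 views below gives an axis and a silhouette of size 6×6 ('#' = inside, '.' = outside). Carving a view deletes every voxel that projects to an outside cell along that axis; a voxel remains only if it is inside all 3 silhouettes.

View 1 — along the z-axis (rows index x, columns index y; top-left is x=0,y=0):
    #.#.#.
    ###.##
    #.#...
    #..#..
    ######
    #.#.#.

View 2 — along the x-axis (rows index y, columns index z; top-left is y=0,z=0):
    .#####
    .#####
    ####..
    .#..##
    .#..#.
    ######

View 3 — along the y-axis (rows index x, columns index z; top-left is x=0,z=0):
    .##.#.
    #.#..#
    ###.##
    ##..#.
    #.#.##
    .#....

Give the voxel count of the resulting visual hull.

voxel count = 45

start: 6×6×6 = 216 voxels
step 1: project along z, AND mask (21/36) → |grid| = 126
step 2: project along x, AND mask (25/36) → |grid| = 86
step 3: project along y, AND mask (19/36) → |grid| = 45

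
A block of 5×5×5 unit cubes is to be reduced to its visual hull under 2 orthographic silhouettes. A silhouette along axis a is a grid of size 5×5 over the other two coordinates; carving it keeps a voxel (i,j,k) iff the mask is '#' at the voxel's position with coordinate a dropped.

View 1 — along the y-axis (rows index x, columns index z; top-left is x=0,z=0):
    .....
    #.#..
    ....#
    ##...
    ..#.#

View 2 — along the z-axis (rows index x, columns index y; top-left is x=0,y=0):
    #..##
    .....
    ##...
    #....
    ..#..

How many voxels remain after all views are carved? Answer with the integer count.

full grid |V| = 125
carve view 1 (along y, XZ-mask fill 7/25): 35 voxels remain
carve view 2 (along z, XY-mask fill 7/25): 6 voxels remain

remaining voxels: 6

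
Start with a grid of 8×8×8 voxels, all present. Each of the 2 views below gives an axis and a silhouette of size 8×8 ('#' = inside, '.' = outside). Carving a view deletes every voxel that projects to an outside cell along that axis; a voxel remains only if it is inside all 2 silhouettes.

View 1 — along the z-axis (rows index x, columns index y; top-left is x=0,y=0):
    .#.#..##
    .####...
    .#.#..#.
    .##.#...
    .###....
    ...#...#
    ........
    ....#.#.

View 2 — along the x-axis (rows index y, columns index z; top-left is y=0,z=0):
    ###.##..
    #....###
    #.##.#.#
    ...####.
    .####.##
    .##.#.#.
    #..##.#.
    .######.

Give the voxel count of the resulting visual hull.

remaining voxels: 97

initial block: 8^3 = 512
after view 1 [z-axis, 21 of 64 cells solid] → remaining = 168
after view 2 [x-axis, 38 of 64 cells solid] → remaining = 97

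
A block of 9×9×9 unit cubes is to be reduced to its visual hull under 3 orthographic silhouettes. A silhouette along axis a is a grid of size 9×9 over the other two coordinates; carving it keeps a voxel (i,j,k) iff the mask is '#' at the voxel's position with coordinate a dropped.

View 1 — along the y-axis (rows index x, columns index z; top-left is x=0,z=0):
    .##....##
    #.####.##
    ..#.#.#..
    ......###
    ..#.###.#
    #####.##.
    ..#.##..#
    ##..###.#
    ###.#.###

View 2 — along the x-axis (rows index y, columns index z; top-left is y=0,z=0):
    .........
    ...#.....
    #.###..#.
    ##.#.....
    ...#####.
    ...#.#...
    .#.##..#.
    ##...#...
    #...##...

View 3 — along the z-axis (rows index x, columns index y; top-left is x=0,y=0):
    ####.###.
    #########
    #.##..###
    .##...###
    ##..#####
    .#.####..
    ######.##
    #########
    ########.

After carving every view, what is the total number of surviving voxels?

remaining voxels: 93

before carving: 729 voxels (9×9×9)
[1] y-view keeps 46 columns → grid now 414
[2] x-view keeps 26 columns → grid now 112
[3] z-view keeps 64 columns → grid now 93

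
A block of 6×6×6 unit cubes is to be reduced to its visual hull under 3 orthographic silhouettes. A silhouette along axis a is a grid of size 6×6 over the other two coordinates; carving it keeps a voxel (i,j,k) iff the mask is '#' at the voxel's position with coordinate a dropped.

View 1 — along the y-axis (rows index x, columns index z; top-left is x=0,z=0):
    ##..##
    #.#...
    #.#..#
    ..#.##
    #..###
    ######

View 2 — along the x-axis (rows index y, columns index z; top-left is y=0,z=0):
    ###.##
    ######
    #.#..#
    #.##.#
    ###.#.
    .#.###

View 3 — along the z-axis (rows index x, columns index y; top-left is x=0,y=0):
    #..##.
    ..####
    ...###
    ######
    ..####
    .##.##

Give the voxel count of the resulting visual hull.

before carving: 216 voxels (6×6×6)
after view 1 [y-axis, 22 of 36 cells solid] → remaining = 132
after view 2 [x-axis, 26 of 36 cells solid] → remaining = 100
after view 3 [z-axis, 24 of 36 cells solid] → remaining = 62

|visual hull| = 62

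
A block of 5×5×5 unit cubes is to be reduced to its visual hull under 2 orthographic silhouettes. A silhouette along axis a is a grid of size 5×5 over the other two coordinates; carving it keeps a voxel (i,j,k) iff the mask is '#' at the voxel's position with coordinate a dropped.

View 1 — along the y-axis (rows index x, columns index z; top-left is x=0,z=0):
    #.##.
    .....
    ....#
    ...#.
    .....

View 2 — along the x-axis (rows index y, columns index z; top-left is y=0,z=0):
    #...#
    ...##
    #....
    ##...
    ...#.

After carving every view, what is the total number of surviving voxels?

initial block: 5^3 = 125
[1] y-view keeps 5 columns → grid now 25
[2] x-view keeps 8 columns → grid now 9

remaining voxels: 9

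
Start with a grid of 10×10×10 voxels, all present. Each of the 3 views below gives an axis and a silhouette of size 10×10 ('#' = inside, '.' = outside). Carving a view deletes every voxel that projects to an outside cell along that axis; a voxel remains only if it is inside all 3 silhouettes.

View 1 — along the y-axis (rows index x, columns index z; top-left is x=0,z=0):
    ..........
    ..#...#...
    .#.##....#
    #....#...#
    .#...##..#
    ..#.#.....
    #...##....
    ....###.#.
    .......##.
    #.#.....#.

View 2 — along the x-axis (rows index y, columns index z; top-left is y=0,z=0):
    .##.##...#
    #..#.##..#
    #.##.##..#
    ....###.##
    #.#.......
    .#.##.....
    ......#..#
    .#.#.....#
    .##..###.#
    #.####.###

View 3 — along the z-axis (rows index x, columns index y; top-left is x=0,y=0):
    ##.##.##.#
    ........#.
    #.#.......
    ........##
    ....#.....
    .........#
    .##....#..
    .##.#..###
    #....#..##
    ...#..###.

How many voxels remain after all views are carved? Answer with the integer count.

|visual hull| = 32

before carving: 1000 voxels (10×10×10)
  1. axis=1 (XZ plane), |mask|=27  ⇒  voxels=270
  2. axis=0 (YZ plane), |mask|=45  ⇒  voxels=127
  3. axis=2 (XY plane), |mask|=31  ⇒  voxels=32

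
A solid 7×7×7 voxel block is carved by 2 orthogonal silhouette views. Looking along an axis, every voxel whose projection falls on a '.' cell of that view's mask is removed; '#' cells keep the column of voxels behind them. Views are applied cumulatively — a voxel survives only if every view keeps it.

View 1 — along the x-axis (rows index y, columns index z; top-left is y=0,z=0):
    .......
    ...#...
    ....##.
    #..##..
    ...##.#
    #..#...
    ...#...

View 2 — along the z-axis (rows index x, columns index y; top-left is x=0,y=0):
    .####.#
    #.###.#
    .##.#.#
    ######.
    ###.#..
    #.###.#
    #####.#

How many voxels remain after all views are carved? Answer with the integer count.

remaining voxels: 62

initial block: 7^3 = 343
carve view 1 (along x, YZ-mask fill 12/49): 84 voxels remain
carve view 2 (along z, XY-mask fill 35/49): 62 voxels remain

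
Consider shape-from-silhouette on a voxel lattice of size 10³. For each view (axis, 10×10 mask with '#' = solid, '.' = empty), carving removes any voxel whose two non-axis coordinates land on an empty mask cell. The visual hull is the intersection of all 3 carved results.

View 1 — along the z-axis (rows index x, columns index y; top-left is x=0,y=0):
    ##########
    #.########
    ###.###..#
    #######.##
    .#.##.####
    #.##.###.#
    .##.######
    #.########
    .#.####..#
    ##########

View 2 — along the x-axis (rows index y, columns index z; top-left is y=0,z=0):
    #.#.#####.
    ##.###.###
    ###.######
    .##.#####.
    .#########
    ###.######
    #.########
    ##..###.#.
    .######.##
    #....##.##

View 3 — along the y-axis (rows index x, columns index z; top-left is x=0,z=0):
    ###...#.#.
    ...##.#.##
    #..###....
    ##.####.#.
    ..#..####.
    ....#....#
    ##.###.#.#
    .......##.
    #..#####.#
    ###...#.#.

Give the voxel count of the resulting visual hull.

voxel count = 316

initial block: 10^3 = 1000
  1. axis=2 (XY plane), |mask|=82  ⇒  voxels=820
  2. axis=0 (YZ plane), |mask|=77  ⇒  voxels=633
  3. axis=1 (XZ plane), |mask|=49  ⇒  voxels=316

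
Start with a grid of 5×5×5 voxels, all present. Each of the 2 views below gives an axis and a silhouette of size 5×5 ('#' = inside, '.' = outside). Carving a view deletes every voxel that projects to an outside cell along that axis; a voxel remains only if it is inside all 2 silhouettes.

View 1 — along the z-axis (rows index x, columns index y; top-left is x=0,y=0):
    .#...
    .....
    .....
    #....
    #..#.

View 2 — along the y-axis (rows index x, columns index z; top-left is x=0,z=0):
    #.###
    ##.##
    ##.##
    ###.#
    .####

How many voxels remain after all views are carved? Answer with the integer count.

voxel count = 16

start: 5×5×5 = 125 voxels
carve view 1 (along z, XY-mask fill 4/25): 20 voxels remain
carve view 2 (along y, XZ-mask fill 20/25): 16 voxels remain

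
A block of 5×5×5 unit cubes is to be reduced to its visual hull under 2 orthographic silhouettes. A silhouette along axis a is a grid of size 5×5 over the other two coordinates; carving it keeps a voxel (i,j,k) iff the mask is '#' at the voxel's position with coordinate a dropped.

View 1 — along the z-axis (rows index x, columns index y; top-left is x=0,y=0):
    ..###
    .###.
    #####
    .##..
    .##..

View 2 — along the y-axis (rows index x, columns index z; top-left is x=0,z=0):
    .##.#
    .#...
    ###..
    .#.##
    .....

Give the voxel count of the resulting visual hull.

initial block: 5^3 = 125
carve view 1 (along z, XY-mask fill 15/25): 75 voxels remain
carve view 2 (along y, XZ-mask fill 10/25): 33 voxels remain

remaining voxels: 33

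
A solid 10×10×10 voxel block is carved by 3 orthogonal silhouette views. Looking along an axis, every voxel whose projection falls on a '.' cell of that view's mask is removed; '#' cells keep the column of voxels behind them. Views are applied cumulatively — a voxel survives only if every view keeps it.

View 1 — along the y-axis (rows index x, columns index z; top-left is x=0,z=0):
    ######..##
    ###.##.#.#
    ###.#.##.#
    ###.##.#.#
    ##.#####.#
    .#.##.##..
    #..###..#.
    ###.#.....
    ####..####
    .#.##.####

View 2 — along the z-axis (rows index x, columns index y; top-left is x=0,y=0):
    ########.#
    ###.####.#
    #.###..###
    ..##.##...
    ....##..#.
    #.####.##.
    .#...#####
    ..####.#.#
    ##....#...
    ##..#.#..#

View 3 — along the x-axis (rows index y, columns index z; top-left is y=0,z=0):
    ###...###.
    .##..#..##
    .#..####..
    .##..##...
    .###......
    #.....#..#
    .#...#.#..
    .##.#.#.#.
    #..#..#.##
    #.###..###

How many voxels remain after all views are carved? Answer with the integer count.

initial block: 10^3 = 1000
[1] y-view keeps 66 columns → grid now 660
[2] z-view keeps 58 columns → grid now 377
[3] x-view keeps 46 columns → grid now 177

177 voxels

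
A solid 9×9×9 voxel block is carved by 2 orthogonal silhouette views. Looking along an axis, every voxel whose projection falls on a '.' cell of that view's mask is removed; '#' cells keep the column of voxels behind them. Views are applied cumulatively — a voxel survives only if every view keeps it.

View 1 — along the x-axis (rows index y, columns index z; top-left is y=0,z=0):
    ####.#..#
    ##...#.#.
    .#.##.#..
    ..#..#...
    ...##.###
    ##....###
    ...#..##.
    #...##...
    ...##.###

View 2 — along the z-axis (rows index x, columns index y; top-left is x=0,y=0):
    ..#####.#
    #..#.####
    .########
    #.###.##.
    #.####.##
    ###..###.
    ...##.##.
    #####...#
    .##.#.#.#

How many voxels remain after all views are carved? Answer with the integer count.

before carving: 729 voxels (9×9×9)
V1 x: intersect with YZ mask (37 set) -- 333 left
V2 z: intersect with XY mask (54 set) -- 217 left

|visual hull| = 217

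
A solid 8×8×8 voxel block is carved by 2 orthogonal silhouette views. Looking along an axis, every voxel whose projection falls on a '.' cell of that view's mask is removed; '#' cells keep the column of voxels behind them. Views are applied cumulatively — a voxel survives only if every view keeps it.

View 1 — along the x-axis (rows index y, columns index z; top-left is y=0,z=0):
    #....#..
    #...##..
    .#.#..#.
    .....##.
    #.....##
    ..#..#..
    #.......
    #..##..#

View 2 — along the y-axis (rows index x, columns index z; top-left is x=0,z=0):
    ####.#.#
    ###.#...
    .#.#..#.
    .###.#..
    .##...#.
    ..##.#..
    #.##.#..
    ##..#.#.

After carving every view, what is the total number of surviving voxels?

73 voxels

start: 8×8×8 = 512 voxels
carve view 1 (along x, YZ-mask fill 20/64): 160 voxels remain
carve view 2 (along y, XZ-mask fill 31/64): 73 voxels remain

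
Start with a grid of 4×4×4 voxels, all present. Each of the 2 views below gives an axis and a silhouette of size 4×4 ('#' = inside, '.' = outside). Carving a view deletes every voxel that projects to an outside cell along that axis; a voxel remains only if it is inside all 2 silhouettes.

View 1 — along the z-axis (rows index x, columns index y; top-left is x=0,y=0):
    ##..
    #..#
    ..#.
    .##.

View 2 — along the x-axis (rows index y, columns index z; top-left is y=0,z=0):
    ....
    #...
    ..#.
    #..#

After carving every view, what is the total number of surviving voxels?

start: 4×4×4 = 64 voxels
[1] z-view keeps 7 columns → grid now 28
[2] x-view keeps 4 columns → grid now 6

6 voxels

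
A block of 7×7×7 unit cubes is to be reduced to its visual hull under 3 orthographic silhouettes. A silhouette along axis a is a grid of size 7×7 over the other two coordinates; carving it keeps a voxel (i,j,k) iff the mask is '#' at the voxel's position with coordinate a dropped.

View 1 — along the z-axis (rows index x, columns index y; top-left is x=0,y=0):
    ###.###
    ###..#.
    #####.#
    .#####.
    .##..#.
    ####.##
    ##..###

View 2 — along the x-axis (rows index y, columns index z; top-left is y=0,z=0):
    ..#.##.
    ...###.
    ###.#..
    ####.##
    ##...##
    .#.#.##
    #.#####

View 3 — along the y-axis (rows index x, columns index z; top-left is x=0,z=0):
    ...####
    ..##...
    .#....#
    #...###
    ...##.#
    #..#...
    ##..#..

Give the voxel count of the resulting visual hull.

full grid |V| = 343
  1. axis=2 (XY plane), |mask|=35  ⇒  voxels=245
  2. axis=0 (YZ plane), |mask|=30  ⇒  voxels=142
  3. axis=1 (XZ plane), |mask|=20  ⇒  voxels=56

56 voxels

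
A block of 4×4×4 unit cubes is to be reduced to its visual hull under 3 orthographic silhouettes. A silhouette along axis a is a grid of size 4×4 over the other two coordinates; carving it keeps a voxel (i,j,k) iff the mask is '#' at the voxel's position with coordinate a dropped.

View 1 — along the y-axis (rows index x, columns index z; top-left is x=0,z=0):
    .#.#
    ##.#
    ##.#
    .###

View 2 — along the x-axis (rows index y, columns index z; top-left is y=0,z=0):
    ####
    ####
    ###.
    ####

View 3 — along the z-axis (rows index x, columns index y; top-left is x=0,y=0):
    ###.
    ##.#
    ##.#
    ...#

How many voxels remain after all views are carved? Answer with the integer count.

26 voxels

initial block: 4^3 = 64
step 1: project along y, AND mask (11/16) → |grid| = 44
step 2: project along x, AND mask (15/16) → |grid| = 40
step 3: project along z, AND mask (10/16) → |grid| = 26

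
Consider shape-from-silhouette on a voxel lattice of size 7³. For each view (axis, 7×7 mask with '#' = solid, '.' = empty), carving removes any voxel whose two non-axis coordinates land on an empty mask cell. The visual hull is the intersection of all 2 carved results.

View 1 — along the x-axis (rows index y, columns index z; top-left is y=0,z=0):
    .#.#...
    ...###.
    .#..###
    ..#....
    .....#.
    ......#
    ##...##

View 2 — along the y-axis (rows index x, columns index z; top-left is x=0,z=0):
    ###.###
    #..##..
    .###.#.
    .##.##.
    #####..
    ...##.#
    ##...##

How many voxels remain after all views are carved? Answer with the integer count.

start: 7×7×7 = 343 voxels
step 1: project along x, AND mask (16/49) → |grid| = 112
step 2: project along y, AND mask (29/49) → |grid| = 66

remaining voxels: 66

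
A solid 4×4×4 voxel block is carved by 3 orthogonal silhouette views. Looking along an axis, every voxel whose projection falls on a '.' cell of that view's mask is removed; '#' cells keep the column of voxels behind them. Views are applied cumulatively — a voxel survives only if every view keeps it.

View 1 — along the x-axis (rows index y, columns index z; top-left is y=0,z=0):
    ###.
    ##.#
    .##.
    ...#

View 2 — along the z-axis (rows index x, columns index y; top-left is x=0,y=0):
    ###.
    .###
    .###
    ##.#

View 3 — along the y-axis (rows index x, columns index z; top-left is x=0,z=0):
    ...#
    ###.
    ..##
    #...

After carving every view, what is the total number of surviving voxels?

full grid |V| = 64
[1] x-view keeps 9 columns → grid now 36
[2] z-view keeps 12 columns → grid now 27
[3] y-view keeps 7 columns → grid now 10

voxel count = 10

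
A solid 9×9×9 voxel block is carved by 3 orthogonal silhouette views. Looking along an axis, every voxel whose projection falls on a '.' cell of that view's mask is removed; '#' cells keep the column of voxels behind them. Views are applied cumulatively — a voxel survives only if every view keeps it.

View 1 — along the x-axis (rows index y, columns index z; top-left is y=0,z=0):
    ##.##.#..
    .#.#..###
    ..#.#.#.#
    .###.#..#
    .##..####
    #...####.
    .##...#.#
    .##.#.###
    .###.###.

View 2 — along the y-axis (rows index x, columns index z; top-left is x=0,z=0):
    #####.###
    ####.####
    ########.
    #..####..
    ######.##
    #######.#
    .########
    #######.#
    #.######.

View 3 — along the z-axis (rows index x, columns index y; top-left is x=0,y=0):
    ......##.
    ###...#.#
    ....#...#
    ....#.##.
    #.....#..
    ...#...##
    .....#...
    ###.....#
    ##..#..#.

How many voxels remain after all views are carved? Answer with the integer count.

107 voxels

before carving: 729 voxels (9×9×9)
V1 x: intersect with YZ mask (46 set) -- 414 left
V2 y: intersect with XZ mask (68 set) -- 343 left
V3 z: intersect with XY mask (26 set) -- 107 left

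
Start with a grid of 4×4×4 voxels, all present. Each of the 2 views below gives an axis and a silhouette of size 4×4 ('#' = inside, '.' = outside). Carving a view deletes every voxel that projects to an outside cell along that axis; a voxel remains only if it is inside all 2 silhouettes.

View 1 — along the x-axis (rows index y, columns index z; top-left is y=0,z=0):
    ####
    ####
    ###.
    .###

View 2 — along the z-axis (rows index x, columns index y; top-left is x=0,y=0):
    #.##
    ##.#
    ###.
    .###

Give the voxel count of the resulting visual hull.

42 voxels

start: 4×4×4 = 64 voxels
step 1: project along x, AND mask (14/16) → |grid| = 56
step 2: project along z, AND mask (12/16) → |grid| = 42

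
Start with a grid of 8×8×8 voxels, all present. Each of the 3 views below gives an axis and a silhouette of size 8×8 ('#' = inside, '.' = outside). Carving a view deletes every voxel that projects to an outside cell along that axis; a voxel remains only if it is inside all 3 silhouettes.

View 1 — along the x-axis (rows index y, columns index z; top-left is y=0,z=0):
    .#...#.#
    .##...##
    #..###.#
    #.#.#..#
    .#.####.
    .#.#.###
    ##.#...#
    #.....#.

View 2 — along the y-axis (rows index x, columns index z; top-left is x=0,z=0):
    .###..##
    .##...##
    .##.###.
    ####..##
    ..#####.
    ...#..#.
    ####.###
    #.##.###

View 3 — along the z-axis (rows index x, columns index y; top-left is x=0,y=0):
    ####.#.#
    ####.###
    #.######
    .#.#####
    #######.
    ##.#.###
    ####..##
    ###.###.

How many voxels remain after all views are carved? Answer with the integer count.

|visual hull| = 125

initial block: 8^3 = 512
[1] x-view keeps 32 columns → grid now 256
[2] y-view keeps 40 columns → grid now 159
[3] z-view keeps 51 columns → grid now 125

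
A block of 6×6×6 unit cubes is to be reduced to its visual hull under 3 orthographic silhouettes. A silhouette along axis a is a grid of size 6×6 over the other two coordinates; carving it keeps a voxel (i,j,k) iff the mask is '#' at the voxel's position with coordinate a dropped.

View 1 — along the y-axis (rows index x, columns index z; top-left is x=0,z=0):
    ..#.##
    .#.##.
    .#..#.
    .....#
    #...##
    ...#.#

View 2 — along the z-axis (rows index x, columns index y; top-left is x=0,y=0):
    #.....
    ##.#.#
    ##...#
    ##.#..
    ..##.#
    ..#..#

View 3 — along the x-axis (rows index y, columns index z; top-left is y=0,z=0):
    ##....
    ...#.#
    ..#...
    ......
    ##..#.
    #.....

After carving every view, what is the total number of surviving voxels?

initial block: 6^3 = 216
[1] y-view keeps 14 columns → grid now 84
[2] z-view keeps 16 columns → grid now 37
[3] x-view keeps 9 columns → grid now 5

|visual hull| = 5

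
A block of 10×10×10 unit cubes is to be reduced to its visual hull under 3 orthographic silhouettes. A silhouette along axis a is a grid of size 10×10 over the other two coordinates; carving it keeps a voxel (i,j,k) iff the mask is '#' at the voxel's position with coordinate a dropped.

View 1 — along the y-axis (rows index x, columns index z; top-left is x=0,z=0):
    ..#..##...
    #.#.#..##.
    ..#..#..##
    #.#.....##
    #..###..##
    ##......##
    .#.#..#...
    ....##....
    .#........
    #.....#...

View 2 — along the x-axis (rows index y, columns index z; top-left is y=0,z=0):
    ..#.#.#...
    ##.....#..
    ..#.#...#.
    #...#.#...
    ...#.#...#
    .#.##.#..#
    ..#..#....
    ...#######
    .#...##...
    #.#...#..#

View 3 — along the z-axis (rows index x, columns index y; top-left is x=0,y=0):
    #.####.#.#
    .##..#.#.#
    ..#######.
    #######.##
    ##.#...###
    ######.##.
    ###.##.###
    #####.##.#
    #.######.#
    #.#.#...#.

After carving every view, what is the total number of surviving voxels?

before carving: 1000 voxels (10×10×10)
after view 1 [y-axis, 34 of 100 cells solid] → remaining = 340
after view 2 [x-axis, 36 of 100 cells solid] → remaining = 123
after view 3 [z-axis, 70 of 100 cells solid] → remaining = 86

86 voxels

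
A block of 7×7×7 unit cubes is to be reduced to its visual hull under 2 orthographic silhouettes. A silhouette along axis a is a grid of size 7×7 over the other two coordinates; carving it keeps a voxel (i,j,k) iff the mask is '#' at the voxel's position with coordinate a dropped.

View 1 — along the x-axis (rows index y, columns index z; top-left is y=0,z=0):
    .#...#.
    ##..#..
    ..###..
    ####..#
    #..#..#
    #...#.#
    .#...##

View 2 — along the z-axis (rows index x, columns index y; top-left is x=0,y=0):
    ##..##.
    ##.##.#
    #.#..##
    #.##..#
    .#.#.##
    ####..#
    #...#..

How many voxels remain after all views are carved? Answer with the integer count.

remaining voxels: 86

initial block: 7^3 = 343
step 1: project along x, AND mask (22/49) → |grid| = 154
step 2: project along z, AND mask (28/49) → |grid| = 86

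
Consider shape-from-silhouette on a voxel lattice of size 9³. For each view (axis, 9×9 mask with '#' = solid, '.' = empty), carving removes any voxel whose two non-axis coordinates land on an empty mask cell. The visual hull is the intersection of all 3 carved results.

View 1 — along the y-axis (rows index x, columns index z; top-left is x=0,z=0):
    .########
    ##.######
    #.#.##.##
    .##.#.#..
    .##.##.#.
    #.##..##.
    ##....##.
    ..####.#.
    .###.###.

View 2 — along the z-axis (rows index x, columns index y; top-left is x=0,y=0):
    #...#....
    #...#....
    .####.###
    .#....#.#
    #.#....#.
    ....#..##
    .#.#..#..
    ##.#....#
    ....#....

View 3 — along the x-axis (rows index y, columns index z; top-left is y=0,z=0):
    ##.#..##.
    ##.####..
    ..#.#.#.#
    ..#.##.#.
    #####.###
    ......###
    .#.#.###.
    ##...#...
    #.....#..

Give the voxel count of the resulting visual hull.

initial block: 9^3 = 729
after view 1 [y-axis, 51 of 81 cells solid] → remaining = 459
after view 2 [z-axis, 28 of 81 cells solid] → remaining = 154
after view 3 [x-axis, 40 of 81 cells solid] → remaining = 84

84 voxels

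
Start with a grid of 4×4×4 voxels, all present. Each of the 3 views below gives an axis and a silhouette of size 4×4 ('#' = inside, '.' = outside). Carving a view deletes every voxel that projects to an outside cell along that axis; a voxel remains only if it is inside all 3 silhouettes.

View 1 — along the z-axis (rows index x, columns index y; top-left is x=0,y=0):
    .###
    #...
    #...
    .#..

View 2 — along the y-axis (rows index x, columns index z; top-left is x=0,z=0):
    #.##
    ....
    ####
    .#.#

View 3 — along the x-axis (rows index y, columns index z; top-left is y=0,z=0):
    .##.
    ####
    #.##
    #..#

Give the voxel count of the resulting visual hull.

before carving: 64 voxels (4×4×4)
carve view 1 (along z, XY-mask fill 6/16): 24 voxels remain
carve view 2 (along y, XZ-mask fill 9/16): 15 voxels remain
carve view 3 (along x, YZ-mask fill 11/16): 12 voxels remain

remaining voxels: 12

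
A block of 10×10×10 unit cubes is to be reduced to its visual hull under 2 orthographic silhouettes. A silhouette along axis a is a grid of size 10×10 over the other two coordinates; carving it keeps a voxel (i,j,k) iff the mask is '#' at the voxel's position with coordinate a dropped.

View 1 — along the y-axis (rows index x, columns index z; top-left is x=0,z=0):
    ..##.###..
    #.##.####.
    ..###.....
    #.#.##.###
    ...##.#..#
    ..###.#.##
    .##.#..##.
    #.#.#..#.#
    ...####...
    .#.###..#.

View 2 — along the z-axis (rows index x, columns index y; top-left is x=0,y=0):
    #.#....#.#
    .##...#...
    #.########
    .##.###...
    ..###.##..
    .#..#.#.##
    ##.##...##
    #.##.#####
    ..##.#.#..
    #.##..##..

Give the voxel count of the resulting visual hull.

start: 10×10×10 = 1000 voxels
V1 y: intersect with XZ mask (51 set) -- 510 left
V2 z: intersect with XY mask (54 set) -- 264 left

voxel count = 264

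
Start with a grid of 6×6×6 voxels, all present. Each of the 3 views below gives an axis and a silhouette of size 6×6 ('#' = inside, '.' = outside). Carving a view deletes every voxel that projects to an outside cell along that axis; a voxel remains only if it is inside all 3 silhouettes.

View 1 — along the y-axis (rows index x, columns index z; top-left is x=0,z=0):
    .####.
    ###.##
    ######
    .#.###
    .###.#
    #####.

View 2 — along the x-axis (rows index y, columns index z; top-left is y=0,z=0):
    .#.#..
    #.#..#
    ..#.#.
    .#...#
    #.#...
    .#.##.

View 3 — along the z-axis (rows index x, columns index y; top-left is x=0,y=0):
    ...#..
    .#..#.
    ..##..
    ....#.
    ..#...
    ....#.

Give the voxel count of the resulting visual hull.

full grid |V| = 216
[1] y-view keeps 28 columns → grid now 168
[2] x-view keeps 14 columns → grid now 67
[3] z-view keeps 8 columns → grid now 13

13 voxels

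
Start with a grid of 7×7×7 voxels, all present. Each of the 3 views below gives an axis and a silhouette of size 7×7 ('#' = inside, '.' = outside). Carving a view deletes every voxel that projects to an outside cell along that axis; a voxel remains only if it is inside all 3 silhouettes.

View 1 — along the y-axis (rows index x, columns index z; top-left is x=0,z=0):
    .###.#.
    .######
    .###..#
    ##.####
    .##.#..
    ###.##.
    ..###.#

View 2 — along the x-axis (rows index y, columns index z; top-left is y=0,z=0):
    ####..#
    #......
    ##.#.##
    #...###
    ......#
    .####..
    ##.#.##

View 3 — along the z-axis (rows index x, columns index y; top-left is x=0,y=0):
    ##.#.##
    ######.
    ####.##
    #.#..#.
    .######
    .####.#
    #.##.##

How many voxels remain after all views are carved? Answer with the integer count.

voxel count = 80

start: 7×7×7 = 343 voxels
after view 1 [y-axis, 32 of 49 cells solid] → remaining = 224
after view 2 [x-axis, 25 of 49 cells solid] → remaining = 108
after view 3 [z-axis, 36 of 49 cells solid] → remaining = 80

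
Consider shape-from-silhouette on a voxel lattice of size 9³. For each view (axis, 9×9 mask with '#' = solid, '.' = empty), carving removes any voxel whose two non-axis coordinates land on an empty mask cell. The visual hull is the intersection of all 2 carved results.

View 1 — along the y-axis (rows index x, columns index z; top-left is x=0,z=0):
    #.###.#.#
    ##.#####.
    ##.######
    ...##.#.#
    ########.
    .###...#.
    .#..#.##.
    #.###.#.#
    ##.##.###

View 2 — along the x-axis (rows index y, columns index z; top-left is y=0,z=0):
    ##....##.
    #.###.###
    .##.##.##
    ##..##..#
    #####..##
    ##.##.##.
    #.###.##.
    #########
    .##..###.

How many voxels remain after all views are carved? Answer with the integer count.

full grid |V| = 729
after view 1 [y-axis, 54 of 81 cells solid] → remaining = 486
after view 2 [x-axis, 55 of 81 cells solid] → remaining = 337

remaining voxels: 337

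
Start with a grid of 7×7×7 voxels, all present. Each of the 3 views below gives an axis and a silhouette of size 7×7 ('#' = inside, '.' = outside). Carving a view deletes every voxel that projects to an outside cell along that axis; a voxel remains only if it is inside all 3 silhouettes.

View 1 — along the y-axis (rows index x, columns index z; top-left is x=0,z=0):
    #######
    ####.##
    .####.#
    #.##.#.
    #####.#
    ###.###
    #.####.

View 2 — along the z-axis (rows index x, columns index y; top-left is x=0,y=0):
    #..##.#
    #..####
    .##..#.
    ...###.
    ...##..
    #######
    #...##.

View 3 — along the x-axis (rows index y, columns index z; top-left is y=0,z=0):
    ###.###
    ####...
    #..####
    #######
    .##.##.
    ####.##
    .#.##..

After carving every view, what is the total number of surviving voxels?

before carving: 343 voxels (7×7×7)
V1 y: intersect with XZ mask (39 set) -- 273 left
V2 z: intersect with XY mask (27 set) -- 154 left
V3 x: intersect with YZ mask (35 set) -- 112 left

|visual hull| = 112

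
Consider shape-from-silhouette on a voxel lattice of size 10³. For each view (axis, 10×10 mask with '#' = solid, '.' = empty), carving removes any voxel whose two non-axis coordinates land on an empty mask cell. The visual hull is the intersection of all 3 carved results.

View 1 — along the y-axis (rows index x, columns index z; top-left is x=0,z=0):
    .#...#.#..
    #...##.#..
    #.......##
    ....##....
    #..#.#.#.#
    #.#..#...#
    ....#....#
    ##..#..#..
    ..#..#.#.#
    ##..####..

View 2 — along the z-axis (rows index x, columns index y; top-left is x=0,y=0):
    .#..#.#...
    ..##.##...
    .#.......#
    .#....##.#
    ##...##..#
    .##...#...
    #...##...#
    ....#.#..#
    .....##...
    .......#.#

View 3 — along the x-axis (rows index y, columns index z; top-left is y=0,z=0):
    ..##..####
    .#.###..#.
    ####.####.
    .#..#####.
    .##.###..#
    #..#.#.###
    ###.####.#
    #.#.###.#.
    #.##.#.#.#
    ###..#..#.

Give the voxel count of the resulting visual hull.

80 voxels

before carving: 1000 voxels (10×10×10)
carve view 1 (along y, XZ-mask fill 37/100): 370 voxels remain
carve view 2 (along z, XY-mask fill 32/100): 116 voxels remain
carve view 3 (along x, YZ-mask fill 62/100): 80 voxels remain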